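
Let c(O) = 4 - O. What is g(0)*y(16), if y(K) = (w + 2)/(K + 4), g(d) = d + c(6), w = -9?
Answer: 7/10 ≈ 0.70000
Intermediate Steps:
g(d) = -2 + d (g(d) = d + (4 - 1*6) = d + (4 - 6) = d - 2 = -2 + d)
y(K) = -7/(4 + K) (y(K) = (-9 + 2)/(K + 4) = -7/(4 + K))
g(0)*y(16) = (-2 + 0)*(-7/(4 + 16)) = -(-14)/20 = -2*(-7/20) = 7/10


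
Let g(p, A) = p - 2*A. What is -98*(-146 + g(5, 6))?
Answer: 14994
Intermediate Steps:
-98*(-146 + g(5, 6)) = -98*(-146 + (5 - 2*6)) = -98*(-146 + (5 - 12)) = -98*(-146 - 7) = -98*(-153) = 14994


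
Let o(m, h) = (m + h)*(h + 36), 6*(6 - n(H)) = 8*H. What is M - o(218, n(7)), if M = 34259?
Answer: 245219/9 ≈ 27247.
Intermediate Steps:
n(H) = 6 - 4*H/3
o(m, h) = (36 + h)*(h + m) (o(m, h) = (h + m)*(36 + h) = (36 + h)*(h + m))
M - o(218, n(7)) = 34259 - ((6 - 4/3*7)² + 36*(6 - 4/3*7) + 36*218 + (6 - 4/3*7)*218) = 34259 - ((6 - 28/3)² + 36*(6 - 28/3) + 7848 + (6 - 28/3)*218) = 34259 - ((-10/3)² + 36*(-10/3) + 7848 - 10/3*218) = 34259 - (100/9 - 120 + 7848 - 2180/3) = 34259 - 1*63112/9 = 34259 - 63112/9 = 245219/9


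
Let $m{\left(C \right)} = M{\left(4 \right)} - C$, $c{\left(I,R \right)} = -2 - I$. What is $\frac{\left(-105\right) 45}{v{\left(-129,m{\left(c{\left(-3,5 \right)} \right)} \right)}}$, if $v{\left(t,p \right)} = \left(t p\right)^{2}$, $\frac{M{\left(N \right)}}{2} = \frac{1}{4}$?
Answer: $- \frac{2100}{1849} \approx -1.1357$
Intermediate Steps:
$M{\left(N \right)} = \frac{1}{2}$ ($M{\left(N \right)} = \frac{2}{4} = 2 \cdot \frac{1}{4} = \frac{1}{2}$)
$m{\left(C \right)} = \frac{1}{2} - C$
$v{\left(t,p \right)} = p^{2} t^{2}$ ($v{\left(t,p \right)} = \left(p t\right)^{2} = p^{2} t^{2}$)
$\frac{\left(-105\right) 45}{v{\left(-129,m{\left(c{\left(-3,5 \right)} \right)} \right)}} = \frac{\left(-105\right) 45}{\left(\frac{1}{2} - \left(-2 - -3\right)\right)^{2} \left(-129\right)^{2}} = - \frac{4725}{\left(\frac{1}{2} - \left(-2 + 3\right)\right)^{2} \cdot 16641} = - \frac{4725}{\left(\frac{1}{2} - 1\right)^{2} \cdot 16641} = - \frac{4725}{\left(- \frac{1}{2}\right)^{2} \cdot 16641} = - \frac{4725}{\frac{1}{4} \cdot 16641} = - \frac{4725}{\frac{16641}{4}} = \left(-4725\right) \frac{4}{16641} = - \frac{2100}{1849}$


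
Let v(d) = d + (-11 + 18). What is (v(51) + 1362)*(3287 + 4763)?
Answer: 11431000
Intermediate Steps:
v(d) = 7 + d (v(d) = d + 7 = 7 + d)
(v(51) + 1362)*(3287 + 4763) = ((7 + 51) + 1362)*(3287 + 4763) = (58 + 1362)*8050 = 1420*8050 = 11431000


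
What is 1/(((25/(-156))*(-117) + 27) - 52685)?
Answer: -4/210557 ≈ -1.8997e-5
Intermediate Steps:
1/(((25/(-156))*(-117) + 27) - 52685) = 1/(((25*(-1/156))*(-117) + 27) - 52685) = 1/((-25/156*(-117) + 27) - 52685) = 1/((75/4 + 27) - 52685) = 1/(183/4 - 52685) = 1/(-210557/4) = -4/210557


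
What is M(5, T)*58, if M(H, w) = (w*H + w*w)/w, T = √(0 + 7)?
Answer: 290 + 58*√7 ≈ 443.45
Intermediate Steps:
T = √7 ≈ 2.6458
M(H, w) = (w² + H*w)/w (M(H, w) = (H*w + w²)/w = (w² + H*w)/w)
M(5, T)*58 = (5 + √7)*58 = 290 + 58*√7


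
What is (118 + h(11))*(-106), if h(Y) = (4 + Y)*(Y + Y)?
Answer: -47488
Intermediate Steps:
h(Y) = 2*Y*(4 + Y) (h(Y) = (4 + Y)*(2*Y) = 2*Y*(4 + Y))
(118 + h(11))*(-106) = (118 + 2*11*(4 + 11))*(-106) = (118 + 2*11*15)*(-106) = (118 + 330)*(-106) = 448*(-106) = -47488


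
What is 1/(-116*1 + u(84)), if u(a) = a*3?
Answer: 1/136 ≈ 0.0073529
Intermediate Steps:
u(a) = 3*a
1/(-116*1 + u(84)) = 1/(-116*1 + 3*84) = 1/(-116 + 252) = 1/136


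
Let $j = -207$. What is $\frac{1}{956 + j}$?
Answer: $\frac{1}{749} \approx 0.0013351$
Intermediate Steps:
$\frac{1}{956 + j} = \frac{1}{956 - 207} = \frac{1}{749}$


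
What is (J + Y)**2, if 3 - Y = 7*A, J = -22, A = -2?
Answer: 25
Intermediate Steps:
Y = 17 (Y = 3 - 7*(-2) = 3 - 1*(-14) = 3 + 14 = 17)
(J + Y)**2 = (-22 + 17)**2 = (-5)**2 = 25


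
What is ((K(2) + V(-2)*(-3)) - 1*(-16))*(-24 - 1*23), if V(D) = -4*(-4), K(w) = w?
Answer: 1410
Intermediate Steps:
V(D) = 16
((K(2) + V(-2)*(-3)) - 1*(-16))*(-24 - 1*23) = ((2 + 16*(-3)) - 1*(-16))*(-24 - 1*23) = ((2 - 48) + 16)*(-24 - 23) = (-46 + 16)*(-47) = -30*(-47) = 1410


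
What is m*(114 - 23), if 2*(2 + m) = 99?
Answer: 8645/2 ≈ 4322.5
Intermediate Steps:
m = 95/2 (m = -2 + (1/2)*99 = -2 + 99/2 = 95/2 ≈ 47.500)
m*(114 - 23) = 95*(114 - 23)/2 = (95/2)*91 = 8645/2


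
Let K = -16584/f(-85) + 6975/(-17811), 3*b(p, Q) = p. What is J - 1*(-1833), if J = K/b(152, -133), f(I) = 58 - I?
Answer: 78748700469/43015544 ≈ 1830.7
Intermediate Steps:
b(p, Q) = p/3
K = -32930561/282997 (K = -16584/(58 - 1*(-85)) + 6975/(-17811) = -16584/(58 + 85) + 6975*(-1/17811) = -16584/143 - 775/1979 = -32930561/282997 ≈ -116.36)
J = -98791683/43015544 (J = -32930561/(282997*((1/3)*152)) = -32930561/(282997*152/3) = -32930561/282997*3/152 = -98791683/43015544 ≈ -2.2966)
J - 1*(-1833) = -98791683/43015544 - 1*(-1833) = -98791683/43015544 + 1833 = 78748700469/43015544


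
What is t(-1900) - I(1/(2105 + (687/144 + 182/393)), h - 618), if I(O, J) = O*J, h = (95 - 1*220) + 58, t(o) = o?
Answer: -25207079620/13269151 ≈ -1899.7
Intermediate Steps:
h = -67 (h = (95 - 220) + 58 = -125 + 58 = -67)
I(O, J) = J*O
t(-1900) - I(1/(2105 + (687/144 + 182/393)), h - 618) = -1900 - (-67 - 618)/(2105 + (687/144 + 182/393)) = -1900 - (-685)/(2105 + (687*(1/144) + 182*(1/393))) = -1900 - (-685)/(2105 + (229/48 + 182/393)) = -1900 - (-685)/(2105 + 32911/6288) = -1900 - (-685)/13269151/6288 = -1900 - (-685)*6288/13269151 = -1900 - 1*(-4307280/13269151) = -1900 + 4307280/13269151 = -25207079620/13269151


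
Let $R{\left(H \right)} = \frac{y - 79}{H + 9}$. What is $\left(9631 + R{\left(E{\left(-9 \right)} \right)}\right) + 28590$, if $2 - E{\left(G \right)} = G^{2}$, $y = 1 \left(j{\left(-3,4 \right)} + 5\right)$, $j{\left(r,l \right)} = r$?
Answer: $\frac{382221}{10} \approx 38222.0$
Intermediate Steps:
$y = 2$ ($y = 1 \left(-3 + 5\right) = 1 \cdot 2 = 2$)
$E{\left(G \right)} = 2 - G^{2}$
$R{\left(H \right)} = - \frac{77}{9 + H}$ ($R{\left(H \right)} = \frac{2 - 79}{H + 9} = - \frac{77}{9 + H}$)
$\left(9631 + R{\left(E{\left(-9 \right)} \right)}\right) + 28590 = \left(9631 - \frac{77}{9 + \left(2 - \left(-9\right)^{2}\right)}\right) + 28590 = \left(9631 - \frac{77}{9 + \left(2 - 81\right)}\right) + 28590 = \left(9631 - \frac{77}{9 - 79}\right) + 28590 = \left(9631 - \frac{77}{-70}\right) + 28590 = \left(9631 - - \frac{11}{10}\right) + 28590 = \left(9631 + \frac{11}{10}\right) + 28590 = \frac{96321}{10} + 28590 = \frac{382221}{10}$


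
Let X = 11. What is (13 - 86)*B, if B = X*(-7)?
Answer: 5621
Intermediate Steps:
B = -77 (B = 11*(-7) = -77)
(13 - 86)*B = (13 - 86)*(-77) = -73*(-77) = 5621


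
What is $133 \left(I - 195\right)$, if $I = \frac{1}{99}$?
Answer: $- \frac{2567432}{99} \approx -25934.0$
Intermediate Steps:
$I = \frac{1}{99} \approx 0.010101$
$133 \left(I - 195\right) = 133 \left(\frac{1}{99} - 195\right) = 133 \left(- \frac{19304}{99}\right) = - \frac{2567432}{99}$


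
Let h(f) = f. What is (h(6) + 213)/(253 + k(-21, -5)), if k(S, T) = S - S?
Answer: 219/253 ≈ 0.86561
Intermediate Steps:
k(S, T) = 0
(h(6) + 213)/(253 + k(-21, -5)) = (6 + 213)/(253 + 0) = 219/253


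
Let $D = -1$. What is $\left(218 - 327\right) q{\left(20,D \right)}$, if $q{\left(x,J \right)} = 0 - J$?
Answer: $-109$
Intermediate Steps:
$q{\left(x,J \right)} = - J$
$\left(218 - 327\right) q{\left(20,D \right)} = \left(218 - 327\right) \left(\left(-1\right) \left(-1\right)\right) = \left(-109\right) 1 = -109$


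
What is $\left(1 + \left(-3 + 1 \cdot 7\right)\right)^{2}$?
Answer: $25$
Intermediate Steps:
$\left(1 + \left(-3 + 1 \cdot 7\right)\right)^{2} = \left(1 + \left(-3 + 7\right)\right)^{2} = \left(1 + 4\right)^{2} = 5^{2} = 25$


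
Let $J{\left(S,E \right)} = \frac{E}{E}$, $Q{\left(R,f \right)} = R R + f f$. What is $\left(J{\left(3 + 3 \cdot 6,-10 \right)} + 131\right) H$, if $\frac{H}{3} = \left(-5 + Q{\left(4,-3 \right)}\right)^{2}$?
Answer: $158400$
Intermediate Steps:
$Q{\left(R,f \right)} = R^{2} + f^{2}$
$J{\left(S,E \right)} = 1$
$H = 1200$ ($H = 3 \left(-5 + \left(4^{2} + \left(-3\right)^{2}\right)\right)^{2} = 3 \left(-5 + \left(16 + 9\right)\right)^{2} = 3 \left(-5 + 25\right)^{2} = 3 \cdot 20^{2} = 3 \cdot 400 = 1200$)
$\left(J{\left(3 + 3 \cdot 6,-10 \right)} + 131\right) H = \left(1 + 131\right) 1200 = 132 \cdot 1200 = 158400$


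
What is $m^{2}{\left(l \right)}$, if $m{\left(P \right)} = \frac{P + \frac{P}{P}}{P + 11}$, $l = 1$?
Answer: $\frac{1}{36} \approx 0.027778$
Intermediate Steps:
$m{\left(P \right)} = \frac{1 + P}{11 + P}$ ($m{\left(P \right)} = \frac{P + 1}{11 + P} = \frac{1 + P}{11 + P}$)
$m^{2}{\left(l \right)} = \left(\frac{1 + 1}{11 + 1}\right)^{2} = \left(\frac{1}{12} \cdot 2\right)^{2} = \left(\frac{1}{6}\right)^{2} = \frac{1}{36}$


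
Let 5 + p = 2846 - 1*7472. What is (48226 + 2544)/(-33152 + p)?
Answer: -50770/37783 ≈ -1.3437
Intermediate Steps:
p = -4631 (p = -5 + (2846 - 1*7472) = -5 + (2846 - 7472) = -5 - 4626 = -4631)
(48226 + 2544)/(-33152 + p) = (48226 + 2544)/(-33152 - 4631) = 50770/(-37783) = 50770*(-1/37783) = -50770/37783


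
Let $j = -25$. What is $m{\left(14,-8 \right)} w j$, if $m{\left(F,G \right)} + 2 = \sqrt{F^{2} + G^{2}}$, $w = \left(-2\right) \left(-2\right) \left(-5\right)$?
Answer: $-1000 + 1000 \sqrt{65} \approx 7062.3$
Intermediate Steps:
$w = -20$ ($w = 4 \left(-5\right) = -20$)
$m{\left(F,G \right)} = -2 + \sqrt{F^{2} + G^{2}}$
$m{\left(14,-8 \right)} w j = \left(-2 + \sqrt{14^{2} + \left(-8\right)^{2}}\right) \left(\left(-20\right) \left(-25\right)\right) = \left(-2 + \sqrt{196 + 64}\right) 500 = \left(-2 + \sqrt{260}\right) 500 = \left(-2 + 2 \sqrt{65}\right) 500 = -1000 + 1000 \sqrt{65}$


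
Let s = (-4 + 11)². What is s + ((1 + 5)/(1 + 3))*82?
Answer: 172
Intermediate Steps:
s = 49 (s = 7² = 49)
s + ((1 + 5)/(1 + 3))*82 = 49 + ((1 + 5)/(1 + 3))*82 = 49 + (6/4)*82 = 49 + (6*(¼))*82 = 49 + (3/2)*82 = 49 + 123 = 172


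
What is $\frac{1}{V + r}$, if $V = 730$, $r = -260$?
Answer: $\frac{1}{470} \approx 0.0021277$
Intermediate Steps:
$\frac{1}{V + r} = \frac{1}{730 - 260} = \frac{1}{470}$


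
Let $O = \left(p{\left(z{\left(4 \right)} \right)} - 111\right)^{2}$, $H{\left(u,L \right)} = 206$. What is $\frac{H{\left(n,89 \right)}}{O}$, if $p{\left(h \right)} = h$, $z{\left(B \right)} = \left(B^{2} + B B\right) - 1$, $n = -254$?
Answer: $\frac{103}{3200} \approx 0.032188$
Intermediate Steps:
$z{\left(B \right)} = -1 + 2 B^{2}$ ($z{\left(B \right)} = \left(B^{2} + B^{2}\right) - 1 = 2 B^{2} - 1 = -1 + 2 B^{2}$)
$O = 6400$ ($O = \left(\left(-1 + 2 \cdot 4^{2}\right) - 111\right)^{2} = \left(\left(-1 + 2 \cdot 16\right) - 111\right)^{2} = \left(\left(-1 + 32\right) - 111\right)^{2} = \left(31 - 111\right)^{2} = \left(-80\right)^{2} = 6400$)
$\frac{H{\left(n,89 \right)}}{O} = \frac{206}{6400} = 206 \cdot \frac{1}{6400} = \frac{103}{3200}$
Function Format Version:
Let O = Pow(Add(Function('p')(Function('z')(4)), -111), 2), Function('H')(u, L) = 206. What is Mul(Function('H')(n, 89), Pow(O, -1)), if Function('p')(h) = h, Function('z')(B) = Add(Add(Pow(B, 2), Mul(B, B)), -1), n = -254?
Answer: Rational(103, 3200) ≈ 0.032188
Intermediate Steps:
Function('z')(B) = Add(-1, Mul(2, Pow(B, 2))) (Function('z')(B) = Add(Add(Pow(B, 2), Pow(B, 2)), -1) = Add(Mul(2, Pow(B, 2)), -1) = Add(-1, Mul(2, Pow(B, 2))))
O = 6400 (O = Pow(Add(Add(-1, Mul(2, Pow(4, 2))), -111), 2) = Pow(Add(Add(-1, Mul(2, 16)), -111), 2) = Pow(Add(Add(-1, 32), -111), 2) = Pow(Add(31, -111), 2) = Pow(-80, 2) = 6400)
Mul(Function('H')(n, 89), Pow(O, -1)) = Mul(206, Pow(6400, -1)) = Mul(206, Rational(1, 6400)) = Rational(103, 3200)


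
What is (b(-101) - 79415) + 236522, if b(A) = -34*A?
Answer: 160541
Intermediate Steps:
(b(-101) - 79415) + 236522 = (-34*(-101) - 79415) + 236522 = (3434 - 79415) + 236522 = -75981 + 236522 = 160541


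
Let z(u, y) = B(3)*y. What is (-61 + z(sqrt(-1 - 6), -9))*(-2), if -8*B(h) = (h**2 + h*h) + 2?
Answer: 77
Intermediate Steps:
B(h) = -1/4 - h**2/4 (B(h) = -((h**2 + h*h) + 2)/8 = -((h**2 + h**2) + 2)/8 = -(2*h**2 + 2)/8 = -(2 + 2*h**2)/8 = -1/4 - h**2/4)
z(u, y) = -5*y/2 (z(u, y) = (-1/4 - 1/4*3**2)*y = (-1/4 - 1/4*9)*y = (-1/4 - 9/4)*y = -5*y/2)
(-61 + z(sqrt(-1 - 6), -9))*(-2) = (-61 - 5/2*(-9))*(-2) = (-61 + 45/2)*(-2) = -77/2*(-2) = 77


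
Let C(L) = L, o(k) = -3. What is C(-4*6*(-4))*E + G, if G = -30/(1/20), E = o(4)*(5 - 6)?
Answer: -312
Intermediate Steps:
E = 3 (E = -3*(5 - 6) = -3*(-1) = 3)
G = -600 (G = -30/1/20 = -30*20 = -600)
C(-4*6*(-4))*E + G = (-4*6*(-4))*3 - 600 = -24*(-4)*3 - 600 = 96*3 - 600 = 288 - 600 = -312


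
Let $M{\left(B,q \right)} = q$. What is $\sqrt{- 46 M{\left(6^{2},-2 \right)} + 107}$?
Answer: $\sqrt{199} \approx 14.107$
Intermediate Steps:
$\sqrt{- 46 M{\left(6^{2},-2 \right)} + 107} = \sqrt{\left(-46\right) \left(-2\right) + 107} = \sqrt{92 + 107} = \sqrt{199}$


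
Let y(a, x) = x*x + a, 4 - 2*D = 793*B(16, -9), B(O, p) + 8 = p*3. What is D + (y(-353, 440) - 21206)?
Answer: 371841/2 ≈ 1.8592e+5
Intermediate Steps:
B(O, p) = -8 + 3*p (B(O, p) = -8 + p*3 = -8 + 3*p)
D = 27759/2 (D = 2 - 793*(-8 + 3*(-9))/2 = 2 - 793*(-8 - 27)/2 = 2 - 793*(-35)/2 = 2 - 1/2*(-27755) = 2 + 27755/2 = 27759/2 ≈ 13880.)
y(a, x) = a + x**2 (y(a, x) = x**2 + a = a + x**2)
D + (y(-353, 440) - 21206) = 27759/2 + ((-353 + 440**2) - 21206) = 27759/2 + ((-353 + 193600) - 21206) = 27759/2 + (193247 - 21206) = 27759/2 + 172041 = 371841/2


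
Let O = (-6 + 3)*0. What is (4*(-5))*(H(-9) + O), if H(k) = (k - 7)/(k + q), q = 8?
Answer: -320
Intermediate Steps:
O = 0 (O = -3*0 = 0)
H(k) = (-7 + k)/(8 + k) (H(k) = (k - 7)/(k + 8) = (-7 + k)/(8 + k))
(4*(-5))*(H(-9) + O) = (4*(-5))*((-7 - 9)/(8 - 9) + 0) = -20*(-16/(-1) + 0) = -20*(-1*(-16) + 0) = -20*(16 + 0) = -20*16 = -320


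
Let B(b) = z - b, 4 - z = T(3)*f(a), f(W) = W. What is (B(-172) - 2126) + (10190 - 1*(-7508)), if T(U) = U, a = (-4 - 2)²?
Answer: 15640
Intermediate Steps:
a = 36 (a = (-6)² = 36)
z = -104 (z = 4 - 3*36 = 4 - 1*108 = 4 - 108 = -104)
B(b) = -104 - b
(B(-172) - 2126) + (10190 - 1*(-7508)) = ((-104 - 1*(-172)) - 2126) + (10190 - 1*(-7508)) = ((-104 + 172) - 2126) + (10190 + 7508) = (68 - 2126) + 17698 = -2058 + 17698 = 15640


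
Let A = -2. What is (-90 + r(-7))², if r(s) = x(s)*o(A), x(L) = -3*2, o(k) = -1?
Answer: 7056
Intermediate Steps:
x(L) = -6
r(s) = 6 (r(s) = -6*(-1) = 6)
(-90 + r(-7))² = (-90 + 6)² = (-84)² = 7056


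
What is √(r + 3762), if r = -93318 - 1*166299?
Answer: I*√255855 ≈ 505.82*I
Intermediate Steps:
r = -259617 (r = -93318 - 166299 = -259617)
√(r + 3762) = √(-259617 + 3762) = √(-255855) = I*√255855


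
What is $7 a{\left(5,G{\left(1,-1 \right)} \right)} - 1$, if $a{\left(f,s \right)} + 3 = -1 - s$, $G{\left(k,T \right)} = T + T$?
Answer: $-15$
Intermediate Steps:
$G{\left(k,T \right)} = 2 T$
$a{\left(f,s \right)} = -4 - s$ ($a{\left(f,s \right)} = -3 - \left(1 + s\right) = -4 - s$)
$7 a{\left(5,G{\left(1,-1 \right)} \right)} - 1 = 7 \left(-4 - 2 \left(-1\right)\right) - 1 = 7 \left(-4 - -2\right) - 1 = 7 \left(-4 + 2\right) - 1 = 7 \left(-2\right) - 1 = -14 - 1 = -15$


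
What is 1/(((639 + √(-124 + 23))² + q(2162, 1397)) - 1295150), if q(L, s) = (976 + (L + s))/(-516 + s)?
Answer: -229465493465/203561327873482383 - 110214862*I*√101/67853775957827461 ≈ -1.1273e-6 - 1.6324e-8*I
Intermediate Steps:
q(L, s) = (976 + L + s)/(-516 + s)
1/(((639 + √(-124 + 23))² + q(2162, 1397)) - 1295150) = 1/(((639 + √(-124 + 23))² + (976 + 2162 + 1397)/(-516 + 1397)) - 1295150) = 1/(((639 + √(-101))² + 4535/881) - 1295150) = 1/(((639 + I*√101)² + (1/881)*4535) - 1295150) = 1/(((639 + I*√101)² + 4535/881) - 1295150) = 1/((4535/881 + (639 + I*√101)²) - 1295150) = 1/(-1141022615/881 + (639 + I*√101)²)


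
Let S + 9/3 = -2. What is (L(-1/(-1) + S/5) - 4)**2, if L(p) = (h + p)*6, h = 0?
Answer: 16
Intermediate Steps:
S = -5 (S = -3 - 2 = -5)
L(p) = 6*p (L(p) = (0 + p)*6 = p*6 = 6*p)
(L(-1/(-1) + S/5) - 4)**2 = (6*(-1/(-1) - 5/5) - 4)**2 = (6*(-1*(-1) - 5*1/5) - 4)**2 = (6*(1 - 1) - 4)**2 = (6*0 - 4)**2 = (0 - 4)**2 = (-4)**2 = 16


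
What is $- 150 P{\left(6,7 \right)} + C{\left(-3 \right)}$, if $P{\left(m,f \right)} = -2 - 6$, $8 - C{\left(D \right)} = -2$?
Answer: $1210$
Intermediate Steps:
$C{\left(D \right)} = 10$ ($C{\left(D \right)} = 8 - -2 = 8 + 2 = 10$)
$P{\left(m,f \right)} = -8$ ($P{\left(m,f \right)} = -2 - 6 = -8$)
$- 150 P{\left(6,7 \right)} + C{\left(-3 \right)} = \left(-150\right) \left(-8\right) + 10 = 1200 + 10 = 1210$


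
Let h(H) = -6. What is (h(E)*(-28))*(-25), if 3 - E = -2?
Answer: -4200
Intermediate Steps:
E = 5 (E = 3 - 1*(-2) = 3 + 2 = 5)
(h(E)*(-28))*(-25) = -6*(-28)*(-25) = 168*(-25) = -4200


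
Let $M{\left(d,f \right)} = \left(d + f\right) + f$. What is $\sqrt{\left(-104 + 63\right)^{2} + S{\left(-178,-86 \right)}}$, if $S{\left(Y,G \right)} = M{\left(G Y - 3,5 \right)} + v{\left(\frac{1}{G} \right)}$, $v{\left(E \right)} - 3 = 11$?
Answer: $9 \sqrt{210} \approx 130.42$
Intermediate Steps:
$v{\left(E \right)} = 14$ ($v{\left(E \right)} = 3 + 11 = 14$)
$M{\left(d,f \right)} = d + 2 f$
$S{\left(Y,G \right)} = 21 + G Y$ ($S{\left(Y,G \right)} = \left(\left(G Y - 3\right) + 2 \cdot 5\right) + 14 = \left(\left(-3 + G Y\right) + 10\right) + 14 = \left(7 + G Y\right) + 14 = 21 + G Y$)
$\sqrt{\left(-104 + 63\right)^{2} + S{\left(-178,-86 \right)}} = \sqrt{\left(-104 + 63\right)^{2} + \left(21 - -15308\right)} = \sqrt{\left(-41\right)^{2} + \left(21 + 15308\right)} = \sqrt{1681 + 15329} = \sqrt{17010} = 9 \sqrt{210}$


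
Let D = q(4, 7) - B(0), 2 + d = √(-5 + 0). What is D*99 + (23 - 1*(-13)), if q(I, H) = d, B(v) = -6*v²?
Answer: -162 + 99*I*√5 ≈ -162.0 + 221.37*I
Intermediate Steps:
d = -2 + I*√5 (d = -2 + √(-5 + 0) = -2 + √(-5) = -2 + I*√5 ≈ -2.0 + 2.2361*I)
q(I, H) = -2 + I*√5
D = -2 + I*√5 (D = (-2 + I*√5) - (-6)*0² = (-2 + I*√5) - (-6)*0 = (-2 + I*√5) - 1*0 = (-2 + I*√5) + 0 = -2 + I*√5 ≈ -2.0 + 2.2361*I)
D*99 + (23 - 1*(-13)) = (-2 + I*√5)*99 + (23 - 1*(-13)) = (-198 + 99*I*√5) + (23 + 13) = (-198 + 99*I*√5) + 36 = -162 + 99*I*√5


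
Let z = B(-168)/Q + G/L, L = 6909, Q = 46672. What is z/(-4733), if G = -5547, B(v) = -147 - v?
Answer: 86248165/508729420528 ≈ 0.00016954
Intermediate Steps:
z = -86248165/107485616 (z = (-147 - 1*(-168))/46672 - 5547/6909 = (-147 + 168)*(1/46672) - 5547*1/6909 = 21*(1/46672) - 1849/2303 = 21/46672 - 1849/2303 = -86248165/107485616 ≈ -0.80242)
z/(-4733) = -86248165/107485616/(-4733) = -86248165/107485616*(-1/4733) = 86248165/508729420528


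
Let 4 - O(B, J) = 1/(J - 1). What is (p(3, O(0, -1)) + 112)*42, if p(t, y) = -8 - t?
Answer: 4242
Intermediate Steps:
O(B, J) = 4 - 1/(-1 + J) (O(B, J) = 4 - 1/(J - 1) = 4 - 1/(-1 + J))
(p(3, O(0, -1)) + 112)*42 = ((-8 - 1*3) + 112)*42 = ((-8 - 3) + 112)*42 = (-11 + 112)*42 = 101*42 = 4242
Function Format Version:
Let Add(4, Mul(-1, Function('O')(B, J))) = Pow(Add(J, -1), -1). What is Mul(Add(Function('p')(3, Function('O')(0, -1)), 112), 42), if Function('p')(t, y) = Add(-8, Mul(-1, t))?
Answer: 4242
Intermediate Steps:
Function('O')(B, J) = Add(4, Mul(-1, Pow(Add(-1, J), -1))) (Function('O')(B, J) = Add(4, Mul(-1, Pow(Add(J, -1), -1))) = Add(4, Mul(-1, Pow(Add(-1, J), -1))))
Mul(Add(Function('p')(3, Function('O')(0, -1)), 112), 42) = Mul(Add(Add(-8, Mul(-1, 3)), 112), 42) = Mul(Add(Add(-8, -3), 112), 42) = Mul(Add(-11, 112), 42) = Mul(101, 42) = 4242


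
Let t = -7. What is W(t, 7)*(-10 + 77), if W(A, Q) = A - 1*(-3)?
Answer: -268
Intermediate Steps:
W(A, Q) = 3 + A (W(A, Q) = A + 3 = 3 + A)
W(t, 7)*(-10 + 77) = (3 - 7)*(-10 + 77) = -4*67 = -268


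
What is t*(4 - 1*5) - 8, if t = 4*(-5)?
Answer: 12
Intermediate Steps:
t = -20
t*(4 - 1*5) - 8 = -20*(4 - 1*5) - 8 = -20*(4 - 5) - 8 = -20*(-1) - 8 = 20 - 8 = 12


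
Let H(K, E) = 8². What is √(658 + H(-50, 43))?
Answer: 19*√2 ≈ 26.870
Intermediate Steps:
H(K, E) = 64
√(658 + H(-50, 43)) = √(658 + 64) = √722 = 19*√2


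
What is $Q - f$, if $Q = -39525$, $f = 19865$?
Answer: $-59390$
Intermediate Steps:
$Q - f = -39525 - 19865 = -59390$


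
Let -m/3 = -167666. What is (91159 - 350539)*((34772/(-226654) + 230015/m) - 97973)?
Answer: 241429283577659598630/9500542391 ≈ 2.5412e+10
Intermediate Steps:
m = 502998 (m = -3*(-167666) = 502998)
(91159 - 350539)*((34772/(-226654) + 230015/m) - 97973) = (91159 - 350539)*((34772/(-226654) + 230015/502998) - 97973) = -259380*((34772*(-1/226654) + 230015*(1/502998)) - 97973) = -259380*((-17386/113327 + 230015/502998) - 97973) = -259380*(17321786677/57003254346 - 97973) = -259380*(-5584762516253981/57003254346) = 241429283577659598630/9500542391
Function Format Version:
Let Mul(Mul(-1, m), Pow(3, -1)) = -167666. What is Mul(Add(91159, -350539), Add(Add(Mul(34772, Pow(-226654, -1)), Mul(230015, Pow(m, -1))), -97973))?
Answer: Rational(241429283577659598630, 9500542391) ≈ 2.5412e+10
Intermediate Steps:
m = 502998 (m = Mul(-3, -167666) = 502998)
Mul(Add(91159, -350539), Add(Add(Mul(34772, Pow(-226654, -1)), Mul(230015, Pow(m, -1))), -97973)) = Mul(Add(91159, -350539), Add(Add(Mul(34772, Pow(-226654, -1)), Mul(230015, Pow(502998, -1))), -97973)) = Mul(-259380, Add(Add(Mul(34772, Rational(-1, 226654)), Mul(230015, Rational(1, 502998))), -97973)) = Mul(-259380, Add(Add(Rational(-17386, 113327), Rational(230015, 502998)), -97973)) = Mul(-259380, Add(Rational(17321786677, 57003254346), -97973)) = Mul(-259380, Rational(-5584762516253981, 57003254346)) = Rational(241429283577659598630, 9500542391)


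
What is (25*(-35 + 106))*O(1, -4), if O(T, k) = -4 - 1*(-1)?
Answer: -5325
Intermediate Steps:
O(T, k) = -3 (O(T, k) = -4 + 1 = -3)
(25*(-35 + 106))*O(1, -4) = (25*(-35 + 106))*(-3) = (25*71)*(-3) = 1775*(-3) = -5325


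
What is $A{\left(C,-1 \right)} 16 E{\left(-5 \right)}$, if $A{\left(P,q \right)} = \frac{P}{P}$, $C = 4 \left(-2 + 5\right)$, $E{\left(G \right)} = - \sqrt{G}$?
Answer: $- 16 i \sqrt{5} \approx - 35.777 i$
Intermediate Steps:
$C = 12$ ($C = 4 \cdot 3 = 12$)
$A{\left(P,q \right)} = 1$
$A{\left(C,-1 \right)} 16 E{\left(-5 \right)} = 1 \cdot 16 \left(- \sqrt{-5}\right) = 16 \left(- i \sqrt{5}\right) = - 16 i \sqrt{5}$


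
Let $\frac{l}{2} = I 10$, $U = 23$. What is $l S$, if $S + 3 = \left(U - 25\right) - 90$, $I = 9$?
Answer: $-17100$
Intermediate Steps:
$l = 180$ ($l = 2 \cdot 9 \cdot 10 = 2 \cdot 90 = 180$)
$S = -95$ ($S = -3 + \left(\left(23 - 25\right) - 90\right) = -3 - 92 = -95$)
$l S = 180 \left(-95\right) = -17100$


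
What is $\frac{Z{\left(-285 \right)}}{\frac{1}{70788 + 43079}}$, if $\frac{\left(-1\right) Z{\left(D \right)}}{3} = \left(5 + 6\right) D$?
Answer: $1070919135$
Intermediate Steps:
$Z{\left(D \right)} = - 33 D$ ($Z{\left(D \right)} = - 3 \left(5 + 6\right) D = - 3 \cdot 11 D = - 33 D$)
$\frac{Z{\left(-285 \right)}}{\frac{1}{70788 + 43079}} = \frac{\left(-33\right) \left(-285\right)}{\frac{1}{70788 + 43079}} = \frac{9405}{\frac{1}{113867}} = 9405 \frac{1}{\frac{1}{113867}} = 9405 \cdot 113867 = 1070919135$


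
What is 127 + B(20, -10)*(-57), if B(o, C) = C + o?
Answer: -443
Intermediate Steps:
127 + B(20, -10)*(-57) = 127 + (-10 + 20)*(-57) = 127 + 10*(-57) = 127 - 570 = -443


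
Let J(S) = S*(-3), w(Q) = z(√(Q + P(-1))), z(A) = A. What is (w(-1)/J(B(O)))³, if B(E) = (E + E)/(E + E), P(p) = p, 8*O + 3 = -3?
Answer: 2*I*√2/27 ≈ 0.10476*I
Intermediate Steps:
O = -¾ (O = -3/8 + (⅛)*(-3) = -3/8 - 3/8 = -¾ ≈ -0.75000)
B(E) = 1 (B(E) = (2*E)/((2*E)) = (2*E)*(1/(2*E)) = 1)
w(Q) = √(-1 + Q) (w(Q) = √(Q - 1) = √(-1 + Q))
J(S) = -3*S
(w(-1)/J(B(O)))³ = (√(-1 - 1)/((-3*1)))³ = (√(-2)/(-3))³ = ((I*√2)*(-⅓))³ = (-I*√2/3)³ = 2*I*√2/27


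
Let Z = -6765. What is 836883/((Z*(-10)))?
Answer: 278961/22550 ≈ 12.371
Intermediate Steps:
836883/((Z*(-10))) = 836883/((-6765*(-10))) = 836883/67650 = 836883*(1/67650) = 278961/22550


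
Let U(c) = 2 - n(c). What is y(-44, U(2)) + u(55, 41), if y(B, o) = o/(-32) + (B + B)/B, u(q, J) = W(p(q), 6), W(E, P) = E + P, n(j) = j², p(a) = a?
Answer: 1009/16 ≈ 63.063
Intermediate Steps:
U(c) = 2 - c²
u(q, J) = 6 + q (u(q, J) = q + 6 = 6 + q)
y(B, o) = 2 - o/32 (y(B, o) = o*(-1/32) + (2*B)/B = -o/32 + 2 = 2 - o/32)
y(-44, U(2)) + u(55, 41) = (2 - (2 - 1*2²)/32) + (6 + 55) = (2 - (2 - 1*4)/32) + 61 = (2 - (2 - 4)/32) + 61 = (2 - 1/32*(-2)) + 61 = (2 + 1/16) + 61 = 33/16 + 61 = 1009/16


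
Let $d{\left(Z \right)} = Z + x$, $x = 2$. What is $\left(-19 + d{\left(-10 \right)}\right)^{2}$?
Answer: $729$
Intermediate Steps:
$d{\left(Z \right)} = 2 + Z$ ($d{\left(Z \right)} = Z + 2 = 2 + Z$)
$\left(-19 + d{\left(-10 \right)}\right)^{2} = \left(-19 + \left(2 - 10\right)\right)^{2} = \left(-19 - 8\right)^{2} = \left(-27\right)^{2} = 729$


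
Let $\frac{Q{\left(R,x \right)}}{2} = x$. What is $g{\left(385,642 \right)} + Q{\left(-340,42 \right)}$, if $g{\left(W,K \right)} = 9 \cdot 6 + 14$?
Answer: $152$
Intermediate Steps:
$g{\left(W,K \right)} = 68$ ($g{\left(W,K \right)} = 54 + 14 = 68$)
$Q{\left(R,x \right)} = 2 x$
$g{\left(385,642 \right)} + Q{\left(-340,42 \right)} = 68 + 2 \cdot 42 = 68 + 84 = 152$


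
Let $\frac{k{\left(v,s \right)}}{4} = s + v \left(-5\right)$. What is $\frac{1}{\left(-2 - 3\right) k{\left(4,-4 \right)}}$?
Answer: $\frac{1}{480} \approx 0.0020833$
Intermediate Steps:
$k{\left(v,s \right)} = - 20 v + 4 s$ ($k{\left(v,s \right)} = 4 \left(s + v \left(-5\right)\right) = 4 \left(s - 5 v\right) = - 20 v + 4 s$)
$\frac{1}{\left(-2 - 3\right) k{\left(4,-4 \right)}} = \frac{1}{\left(-2 - 3\right) \left(\left(-20\right) 4 + 4 \left(-4\right)\right)} = \frac{1}{\left(-5\right) \left(-80 - 16\right)} = \frac{1}{\left(-5\right) \left(-96\right)} = \frac{1}{480}$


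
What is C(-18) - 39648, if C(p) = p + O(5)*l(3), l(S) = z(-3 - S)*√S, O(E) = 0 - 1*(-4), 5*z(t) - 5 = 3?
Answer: -39666 + 32*√3/5 ≈ -39655.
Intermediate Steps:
z(t) = 8/5 (z(t) = 1 + (⅕)*3 = 1 + ⅗ = 8/5)
O(E) = 4 (O(E) = 0 + 4 = 4)
l(S) = 8*√S/5
C(p) = p + 32*√3/5 (C(p) = p + 4*(8*√3/5) = p + 32*√3/5)
C(-18) - 39648 = (-18 + 32*√3/5) - 39648 = -39666 + 32*√3/5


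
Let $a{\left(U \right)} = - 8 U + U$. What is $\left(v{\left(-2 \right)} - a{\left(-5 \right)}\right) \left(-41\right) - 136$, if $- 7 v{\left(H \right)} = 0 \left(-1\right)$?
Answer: $1299$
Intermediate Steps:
$a{\left(U \right)} = - 7 U$
$v{\left(H \right)} = 0$ ($v{\left(H \right)} = - \frac{0 \left(-1\right)}{7} = \left(- \frac{1}{7}\right) 0 = 0$)
$\left(v{\left(-2 \right)} - a{\left(-5 \right)}\right) \left(-41\right) - 136 = \left(0 - \left(-7\right) \left(-5\right)\right) \left(-41\right) - 136 = \left(0 - 35\right) \left(-41\right) - 136 = \left(-35\right) \left(-41\right) - 136 = 1435 - 136 = 1299$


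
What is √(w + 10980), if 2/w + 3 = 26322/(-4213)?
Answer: √205763793274/4329 ≈ 104.78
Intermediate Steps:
w = -8426/38961 (w = 2/(-3 + 26322/(-4213)) = 2/(-3 + 26322*(-1/4213)) = 2/(-3 - 26322/4213) = 2/(-38961/4213) = 2*(-4213/38961) = -8426/38961 ≈ -0.21627)
√(w + 10980) = √(-8426/38961 + 10980) = √(427783354/38961) = √205763793274/4329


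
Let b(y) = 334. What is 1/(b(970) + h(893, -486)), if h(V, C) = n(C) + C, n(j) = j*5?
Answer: -1/2582 ≈ -0.00038730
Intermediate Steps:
n(j) = 5*j
h(V, C) = 6*C (h(V, C) = 5*C + C = 6*C)
1/(b(970) + h(893, -486)) = 1/(334 + 6*(-486)) = 1/(334 - 2916) = 1/(-2582) = -1/2582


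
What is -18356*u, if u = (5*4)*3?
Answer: -1101360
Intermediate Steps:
u = 60 (u = 20*3 = 60)
-18356*u = -18356*60 = -1101360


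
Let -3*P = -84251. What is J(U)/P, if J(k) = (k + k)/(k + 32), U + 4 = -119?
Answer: 738/7666841 ≈ 9.6259e-5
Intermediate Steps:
U = -123 (U = -4 - 119 = -123)
P = 84251/3 (P = -⅓*(-84251) = 84251/3 ≈ 28084.)
J(k) = 2*k/(32 + k) (J(k) = (2*k)/(32 + k) = 2*k/(32 + k))
J(U)/P = (2*(-123)/(32 - 123))/(84251/3) = (2*(-123)/(-91))*(3/84251) = (2*(-123)*(-1/91))*(3/84251) = (246/91)*(3/84251) = 738/7666841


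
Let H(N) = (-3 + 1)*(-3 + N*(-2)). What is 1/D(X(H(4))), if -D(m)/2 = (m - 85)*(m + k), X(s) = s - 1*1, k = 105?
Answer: 1/16128 ≈ 6.2004e-5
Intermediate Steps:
H(N) = 6 + 4*N (H(N) = -2*(-3 - 2*N) = 6 + 4*N)
X(s) = -1 + s (X(s) = s - 1 = -1 + s)
D(m) = -2*(-85 + m)*(105 + m) (D(m) = -2*(m - 85)*(m + 105) = -2*(-85 + m)*(105 + m))
1/D(X(H(4))) = 1/(17850 - 40*(-1 + (6 + 4*4)) - 2*(-1 + (6 + 4*4))²) = 1/(17850 - 40*(-1 + (6 + 16)) - 2*(-1 + (6 + 16))²) = 1/(17850 - 40*(-1 + 22) - 2*(-1 + 22)²) = 1/(17850 - 40*21 - 2*21²) = 1/(17850 - 840 - 2*441) = 1/(17850 - 840 - 882) = 1/16128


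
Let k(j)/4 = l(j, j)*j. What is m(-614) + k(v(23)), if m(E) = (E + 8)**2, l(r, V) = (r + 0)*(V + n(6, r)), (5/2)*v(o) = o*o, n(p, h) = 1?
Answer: 4805440228/125 ≈ 3.8444e+7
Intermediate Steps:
v(o) = 2*o**2/5 (v(o) = 2*(o*o)/5 = 2*o**2/5)
l(r, V) = r*(1 + V) (l(r, V) = (r + 0)*(V + 1) = r*(1 + V))
m(E) = (8 + E)**2
k(j) = 4*j**2*(1 + j) (k(j) = 4*((j*(1 + j))*j) = 4*(j**2*(1 + j)) = 4*j**2*(1 + j))
m(-614) + k(v(23)) = (8 - 614)**2 + 4*((2/5)*23**2)**2*(1 + (2/5)*23**2) = (-606)**2 + 4*((2/5)*529)**2*(1 + (2/5)*529) = 367236 + 4*(1058/5)**2*(1 + 1058/5) = 367236 + 4*(1119364/25)*(1063/5) = 367236 + 4759535728/125 = 4805440228/125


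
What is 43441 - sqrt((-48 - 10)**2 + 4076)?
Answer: 43441 - 4*sqrt(465) ≈ 43355.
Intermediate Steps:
43441 - sqrt((-48 - 10)**2 + 4076) = 43441 - sqrt((-58)**2 + 4076) = 43441 - sqrt(3364 + 4076) = 43441 - sqrt(7440) = 43441 - 4*sqrt(465)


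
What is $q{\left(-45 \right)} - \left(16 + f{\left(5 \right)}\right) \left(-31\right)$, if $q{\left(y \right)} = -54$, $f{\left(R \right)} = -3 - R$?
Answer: $194$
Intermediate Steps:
$q{\left(-45 \right)} - \left(16 + f{\left(5 \right)}\right) \left(-31\right) = -54 - \left(16 - 8\right) \left(-31\right) = -54 - 8 \left(-31\right) = -54 - -248 = -54 + 248 = 194$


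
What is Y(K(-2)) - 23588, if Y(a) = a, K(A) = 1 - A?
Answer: -23585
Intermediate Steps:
Y(K(-2)) - 23588 = (1 - 1*(-2)) - 23588 = (1 + 2) - 23588 = 3 - 23588 = -23585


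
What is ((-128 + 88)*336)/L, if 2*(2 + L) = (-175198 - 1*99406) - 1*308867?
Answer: 5376/116695 ≈ 0.046069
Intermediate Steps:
L = -583475/2 (L = -2 + ((-175198 - 1*99406) - 1*308867)/2 = -2 + ((-175198 - 99406) - 308867)/2 = -2 + (-274604 - 308867)/2 = -2 + (½)*(-583471) = -2 - 583471/2 = -583475/2 ≈ -2.9174e+5)
((-128 + 88)*336)/L = ((-128 + 88)*336)/(-583475/2) = -40*336*(-2/583475) = -13440*(-2/583475) = 5376/116695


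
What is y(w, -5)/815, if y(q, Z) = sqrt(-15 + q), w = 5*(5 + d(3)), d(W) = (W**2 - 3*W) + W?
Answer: 1/163 ≈ 0.0061350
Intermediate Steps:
d(W) = W**2 - 2*W
w = 40 (w = 5*(5 + 3*(-2 + 3)) = 5*(5 + 3*1) = 5*(5 + 3) = 5*8 = 40)
y(w, -5)/815 = sqrt(-15 + 40)/815 = sqrt(25)*(1/815) = 5*(1/815) = 1/163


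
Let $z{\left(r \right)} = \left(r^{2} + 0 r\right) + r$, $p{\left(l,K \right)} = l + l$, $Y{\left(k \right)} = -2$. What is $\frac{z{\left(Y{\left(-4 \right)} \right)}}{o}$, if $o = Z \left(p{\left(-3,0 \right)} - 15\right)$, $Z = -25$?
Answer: $\frac{2}{525} \approx 0.0038095$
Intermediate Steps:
$p{\left(l,K \right)} = 2 l$
$z{\left(r \right)} = r + r^{2}$ ($z{\left(r \right)} = \left(r^{2} + 0\right) + r = r^{2} + r = r + r^{2}$)
$o = 525$ ($o = - 25 \left(2 \left(-3\right) - 15\right) = - 25 \left(-6 - 15\right) = \left(-25\right) \left(-21\right) = 525$)
$\frac{z{\left(Y{\left(-4 \right)} \right)}}{o} = \frac{\left(-2\right) \left(1 - 2\right)}{525} = \left(-2\right) \left(-1\right) \frac{1}{525} = 2 \cdot \frac{1}{525} = \frac{2}{525}$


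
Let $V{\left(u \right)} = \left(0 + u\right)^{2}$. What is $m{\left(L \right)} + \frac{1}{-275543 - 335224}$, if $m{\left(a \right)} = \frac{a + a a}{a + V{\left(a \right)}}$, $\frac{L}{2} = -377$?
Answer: $\frac{610766}{610767} \approx 1.0$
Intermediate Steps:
$V{\left(u \right)} = u^{2}$
$L = -754$ ($L = 2 \left(-377\right) = -754$)
$m{\left(a \right)} = 1$ ($m{\left(a \right)} = \frac{a + a a}{a + a^{2}} = \frac{a + a^{2}}{a + a^{2}} = 1$)
$m{\left(L \right)} + \frac{1}{-275543 - 335224} = 1 + \frac{1}{-275543 - 335224} = 1 + \frac{1}{-610767} = 1 - \frac{1}{610767} = \frac{610766}{610767}$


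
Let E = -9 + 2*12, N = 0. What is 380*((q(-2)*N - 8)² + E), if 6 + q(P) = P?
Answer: 30020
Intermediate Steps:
q(P) = -6 + P
E = 15 (E = -9 + 24 = 15)
380*((q(-2)*N - 8)² + E) = 380*(((-6 - 2)*0 - 8)² + 15) = 380*((-8*0 - 8)² + 15) = 380*((0 - 8)² + 15) = 380*((-8)² + 15) = 380*(64 + 15) = 380*79 = 30020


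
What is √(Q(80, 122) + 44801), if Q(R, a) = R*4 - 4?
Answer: 9*√557 ≈ 212.41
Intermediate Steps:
Q(R, a) = -4 + 4*R (Q(R, a) = 4*R - 4 = -4 + 4*R)
√(Q(80, 122) + 44801) = √((-4 + 4*80) + 44801) = √((-4 + 320) + 44801) = √(316 + 44801) = √45117 = 9*√557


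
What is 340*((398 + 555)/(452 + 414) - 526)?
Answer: -77275710/433 ≈ -1.7847e+5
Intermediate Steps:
340*((398 + 555)/(452 + 414) - 526) = 340*(953/866 - 526) = 340*(-454563/866) = -77275710/433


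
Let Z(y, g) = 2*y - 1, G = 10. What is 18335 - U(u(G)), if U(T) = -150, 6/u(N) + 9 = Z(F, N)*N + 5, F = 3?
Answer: 18485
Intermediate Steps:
Z(y, g) = -1 + 2*y
u(N) = 6/(-4 + 5*N) (u(N) = 6/(-9 + ((-1 + 2*3)*N + 5)) = 6/(-9 + ((-1 + 6)*N + 5)) = 6/(-9 + (5*N + 5)) = 6/(-9 + (5 + 5*N)) = 6/(-4 + 5*N))
18335 - U(u(G)) = 18335 - 1*(-150) = 18335 + 150 = 18485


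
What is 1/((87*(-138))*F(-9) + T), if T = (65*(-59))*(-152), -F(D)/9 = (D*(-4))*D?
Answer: -1/34426576 ≈ -2.9047e-8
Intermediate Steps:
F(D) = 36*D**2 (F(D) = -9*D*(-4)*D = -9*(-4*D)*D = -(-36)*D**2 = 36*D**2)
T = 582920 (T = -3835*(-152) = 582920)
1/((87*(-138))*F(-9) + T) = 1/((87*(-138))*(36*(-9)**2) + 582920) = 1/(-432216*81 + 582920) = 1/(-12006*2916 + 582920) = 1/(-35009496 + 582920) = 1/(-34426576) = -1/34426576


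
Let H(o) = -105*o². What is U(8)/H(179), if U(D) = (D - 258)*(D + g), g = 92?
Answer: 5000/672861 ≈ 0.0074310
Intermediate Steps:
U(D) = (-258 + D)*(92 + D) (U(D) = (D - 258)*(D + 92) = (-258 + D)*(92 + D))
U(8)/H(179) = (-23736 + 8² - 166*8)/((-105*179²)) = (-23736 + 64 - 1328)/((-105*32041)) = -25000/(-3364305) = -25000*(-1/3364305) = 5000/672861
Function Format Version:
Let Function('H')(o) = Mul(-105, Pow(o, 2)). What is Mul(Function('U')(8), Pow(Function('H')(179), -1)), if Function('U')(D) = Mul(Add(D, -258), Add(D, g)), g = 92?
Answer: Rational(5000, 672861) ≈ 0.0074310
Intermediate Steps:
Function('U')(D) = Mul(Add(-258, D), Add(92, D)) (Function('U')(D) = Mul(Add(D, -258), Add(D, 92)) = Mul(Add(-258, D), Add(92, D)))
Mul(Function('U')(8), Pow(Function('H')(179), -1)) = Mul(Add(-23736, Pow(8, 2), Mul(-166, 8)), Pow(Mul(-105, Pow(179, 2)), -1)) = Mul(Add(-23736, 64, -1328), Pow(Mul(-105, 32041), -1)) = Mul(-25000, Pow(-3364305, -1)) = Mul(-25000, Rational(-1, 3364305)) = Rational(5000, 672861)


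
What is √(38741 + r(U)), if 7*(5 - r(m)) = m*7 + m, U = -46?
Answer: √1901130/7 ≈ 196.97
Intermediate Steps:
r(m) = 5 - 8*m/7 (r(m) = 5 - (m*7 + m)/7 = 5 - (7*m + m)/7 = 5 - 8*m/7)
√(38741 + r(U)) = √(38741 + (5 - 8/7*(-46))) = √(38741 + (5 + 368/7)) = √(38741 + 403/7) = √(271590/7) = √1901130/7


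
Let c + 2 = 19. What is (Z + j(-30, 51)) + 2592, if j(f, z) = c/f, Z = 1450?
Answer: 121243/30 ≈ 4041.4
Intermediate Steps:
c = 17 (c = -2 + 19 = 17)
j(f, z) = 17/f
(Z + j(-30, 51)) + 2592 = (1450 + 17/(-30)) + 2592 = (1450 + 17*(-1/30)) + 2592 = (1450 - 17/30) + 2592 = 43483/30 + 2592 = 121243/30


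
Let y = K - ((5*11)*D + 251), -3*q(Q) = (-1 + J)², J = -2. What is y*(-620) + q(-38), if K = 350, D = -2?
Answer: -129583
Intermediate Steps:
q(Q) = -3 (q(Q) = -(-1 - 2)²/3 = -⅓*(-3)² = -⅓*9 = -3)
y = 209 (y = 350 - ((5*11)*(-2) + 251) = 350 - (55*(-2) + 251) = 350 - (-110 + 251) = 350 - 1*141 = 350 - 141 = 209)
y*(-620) + q(-38) = 209*(-620) - 3 = -129580 - 3 = -129583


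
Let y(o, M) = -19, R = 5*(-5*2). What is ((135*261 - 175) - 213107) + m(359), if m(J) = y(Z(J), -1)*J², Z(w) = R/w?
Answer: -2626786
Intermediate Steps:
R = -50 (R = 5*(-10) = -50)
Z(w) = -50/w
m(J) = -19*J²
((135*261 - 175) - 213107) + m(359) = ((135*261 - 175) - 213107) - 19*359² = ((35235 - 175) - 213107) - 19*128881 = (35060 - 213107) - 2448739 = -178047 - 2448739 = -2626786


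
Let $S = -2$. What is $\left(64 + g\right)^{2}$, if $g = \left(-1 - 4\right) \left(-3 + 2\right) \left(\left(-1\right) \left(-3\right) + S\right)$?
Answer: $4761$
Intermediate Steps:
$g = 5$ ($g = \left(-1 - 4\right) \left(-3 + 2\right) \left(\left(-1\right) \left(-3\right) - 2\right) = \left(-5\right) \left(-1\right) \left(3 - 2\right) = 5 \cdot 1 = 5$)
$\left(64 + g\right)^{2} = \left(64 + 5\right)^{2} = 69^{2} = 4761$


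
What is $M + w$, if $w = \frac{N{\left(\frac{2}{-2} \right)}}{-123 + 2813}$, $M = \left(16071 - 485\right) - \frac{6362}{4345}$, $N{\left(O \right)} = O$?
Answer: $\frac{7286113167}{467522} \approx 15585.0$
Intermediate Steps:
$M = \frac{67714808}{4345}$ ($M = 15586 - \frac{6362}{4345} = \frac{67714808}{4345} \approx 15585.0$)
$w = - \frac{1}{2690}$ ($w = \frac{2 \frac{1}{-2}}{-123 + 2813} = \frac{2 \left(- \frac{1}{2}\right)}{2690} = \left(-1\right) \frac{1}{2690} = - \frac{1}{2690} \approx -0.00037175$)
$M + w = \frac{67714808}{4345} - \frac{1}{2690} = \frac{7286113167}{467522}$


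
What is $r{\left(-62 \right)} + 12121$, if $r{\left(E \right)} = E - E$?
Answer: $12121$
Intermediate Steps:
$r{\left(E \right)} = 0$
$r{\left(-62 \right)} + 12121 = 0 + 12121 = 12121$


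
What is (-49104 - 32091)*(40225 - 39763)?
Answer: -37512090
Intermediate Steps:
(-49104 - 32091)*(40225 - 39763) = -81195*462 = -37512090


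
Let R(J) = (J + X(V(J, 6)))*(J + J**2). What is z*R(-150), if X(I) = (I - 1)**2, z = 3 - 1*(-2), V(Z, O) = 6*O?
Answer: 120131250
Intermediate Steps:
z = 5 (z = 3 + 2 = 5)
X(I) = (-1 + I)**2
R(J) = (1225 + J)*(J + J**2) (R(J) = (J + (-1 + 6*6)**2)*(J + J**2) = (J + (-1 + 36)**2)*(J + J**2) = (J + 35**2)*(J + J**2) = (J + 1225)*(J + J**2) = (1225 + J)*(J + J**2))
z*R(-150) = 5*(-150*(1225 + (-150)**2 + 1226*(-150))) = 5*(-150*(1225 + 22500 - 183900)) = 5*(-150*(-160175)) = 5*24026250 = 120131250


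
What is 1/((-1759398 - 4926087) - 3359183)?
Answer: -1/10044668 ≈ -9.9555e-8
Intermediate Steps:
1/((-1759398 - 4926087) - 3359183) = 1/(-6685485 - 3359183) = 1/(-10044668) = -1/10044668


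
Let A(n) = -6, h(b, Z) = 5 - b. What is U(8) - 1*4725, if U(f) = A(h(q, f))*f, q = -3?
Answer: -4773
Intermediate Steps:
U(f) = -6*f
U(8) - 1*4725 = -6*8 - 1*4725 = -48 - 4725 = -4773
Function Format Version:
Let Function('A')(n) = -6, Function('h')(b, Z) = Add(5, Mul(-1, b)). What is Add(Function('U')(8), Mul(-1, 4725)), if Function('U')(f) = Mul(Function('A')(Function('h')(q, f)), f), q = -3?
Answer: -4773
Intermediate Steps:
Function('U')(f) = Mul(-6, f)
Add(Function('U')(8), Mul(-1, 4725)) = Add(Mul(-6, 8), Mul(-1, 4725)) = Add(-48, -4725) = -4773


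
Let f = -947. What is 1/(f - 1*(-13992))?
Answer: 1/13045 ≈ 7.6658e-5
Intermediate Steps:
1/(f - 1*(-13992)) = 1/(-947 - 1*(-13992)) = 1/(-947 + 13992) = 1/13045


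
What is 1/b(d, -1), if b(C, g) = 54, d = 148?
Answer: 1/54 ≈ 0.018519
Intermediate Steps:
1/b(d, -1) = 1/54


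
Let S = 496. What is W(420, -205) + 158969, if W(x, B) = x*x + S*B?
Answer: 233689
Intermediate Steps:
W(x, B) = x**2 + 496*B (W(x, B) = x*x + 496*B = x**2 + 496*B)
W(420, -205) + 158969 = (420**2 + 496*(-205)) + 158969 = (176400 - 101680) + 158969 = 74720 + 158969 = 233689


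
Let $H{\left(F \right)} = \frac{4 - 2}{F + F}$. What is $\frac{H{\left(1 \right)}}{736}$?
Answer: $\frac{1}{736} \approx 0.0013587$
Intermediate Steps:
$H{\left(F \right)} = \frac{1}{F}$ ($H{\left(F \right)} = \frac{2}{2 F} = 2 \frac{1}{2 F} = \frac{1}{F}$)
$\frac{H{\left(1 \right)}}{736} = \frac{1}{1 \cdot 736} = 1 \cdot \frac{1}{736} = \frac{1}{736}$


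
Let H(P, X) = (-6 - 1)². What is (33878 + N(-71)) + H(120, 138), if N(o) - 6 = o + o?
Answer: 33791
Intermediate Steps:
N(o) = 6 + 2*o (N(o) = 6 + (o + o) = 6 + 2*o)
H(P, X) = 49 (H(P, X) = (-7)² = 49)
(33878 + N(-71)) + H(120, 138) = (33878 + (6 + 2*(-71))) + 49 = (33878 + (6 - 142)) + 49 = (33878 - 136) + 49 = 33742 + 49 = 33791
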